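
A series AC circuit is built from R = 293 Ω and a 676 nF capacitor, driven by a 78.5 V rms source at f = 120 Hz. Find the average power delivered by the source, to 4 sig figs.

ω = 2πf = 754.0 rad/s
X_C = 1/(ωC) = 1962 Ω
Z = 293.0 − j1962 Ω
|Z| = √(293.0² + 1962²) = 1984 Ω
∠Z = arctan(-1962/293.0) = -81.51°
I = V/|Z| = 39.57 mA
P = VI cos φ = 78.5 × 0.03957 × cos(-81.51°) = 458.8 mW

458.8 mW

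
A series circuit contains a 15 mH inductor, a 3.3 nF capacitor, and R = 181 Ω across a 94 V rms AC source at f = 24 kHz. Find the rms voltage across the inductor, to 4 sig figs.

684.5 V

ω = 2πf = 150800 rad/s
X_L = ωL = 2262 Ω
X_C = 1/(ωC) = 2010 Ω
Net reactance X = X_L − X_C = 252.4 Ω
Z = 181.0 + j252.4 Ω
|Z| = √(181.0² + 252.4²) = 310.6 Ω
I = V/|Z| = 302.6 mA
V_L = I·|Z_L| = 0.3026 × 2262 = 684.5 V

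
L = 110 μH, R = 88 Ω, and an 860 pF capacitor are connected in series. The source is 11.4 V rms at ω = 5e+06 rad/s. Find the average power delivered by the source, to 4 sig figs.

105.4 mW

X_L = ωL = 550.0 Ω
X_C = 1/(ωC) = 232.6 Ω
Net reactance X = X_L − X_C = 317.4 Ω
Z = 88.00 + j317.4 Ω
|Z| = √(88.00² + 317.4²) = 329.4 Ω
∠Z = arctan(317.4/88.00) = 74.51°
I = V/|Z| = 34.61 mA
P = VI cos φ = 11.4 × 0.03461 × cos(74.51°) = 105.4 mW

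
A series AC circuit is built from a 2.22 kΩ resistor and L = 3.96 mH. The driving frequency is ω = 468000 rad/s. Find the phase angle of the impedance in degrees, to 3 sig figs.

39.9°

X_L = ωL = 1850 Ω
Z = 2220 + j1850 Ω
|Z| = √(2220² + 1850²) = 2890 Ω
∠Z = arctan(1850/2220) = 39.9°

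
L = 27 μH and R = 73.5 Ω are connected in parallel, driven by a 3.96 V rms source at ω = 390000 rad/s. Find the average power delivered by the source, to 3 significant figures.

213 mW

X_L = ωL = 10.5 Ω
Parallel: admittances add. Y = 1/R + 1/(jωL)
Y = (0.0136 − j0.0950) S
|Y| = 0.0959 S → |Z| = 1/|Y| = 10.4 Ω, ∠Z = −∠Y = 81.8°
I = V/|Z| = 380 mA
P = VI cos φ = 3.96 × 0.380 × cos(81.8°) = 213 mW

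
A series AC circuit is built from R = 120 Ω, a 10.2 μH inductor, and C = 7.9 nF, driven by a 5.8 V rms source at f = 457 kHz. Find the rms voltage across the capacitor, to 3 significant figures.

ω = 2πf = 2.871e+06 rad/s
X_L = ωL = 29.3 Ω
X_C = 1/(ωC) = 44.1 Ω
Net reactance X = X_L − X_C = -14.8 Ω
Z = 120 − j14.8 Ω
|Z| = √(120² + 14.8²) = 121 Ω
I = V/|Z| = 48.0 mA
V_C = I·|Z_C| = 0.0480 × 44.1 = 2.11 V

2.11 V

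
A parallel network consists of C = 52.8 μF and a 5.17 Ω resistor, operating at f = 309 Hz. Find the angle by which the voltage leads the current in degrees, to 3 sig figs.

ω = 2πf = 1942 rad/s
X_C = 1/(ωC) = 9.76 Ω
Parallel: admittances add. Y = 1/R + jωC
Y = (0.193 + j0.103) S
|Y| = 0.219 S → |Z| = 1/|Y| = 4.57 Ω, ∠Z = −∠Y = -27.9°

-27.9°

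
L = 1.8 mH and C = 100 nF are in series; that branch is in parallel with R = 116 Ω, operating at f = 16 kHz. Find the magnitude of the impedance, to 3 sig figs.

ω = 2πf = 100500 rad/s
X_L = ωL = 181 Ω
X_C = 1/(ωC) = 99.5 Ω
Branch 1: Z₁ = R = 116 Ω
Branch 2 (series LC): Z₂ = j(X_L − X_C) = j81.5 Ω
Parallel: Z = Z₁Z₂/(Z₁+Z₂), |Z| = 66.7 Ω, ∠Z = 54.9°

66.7 Ω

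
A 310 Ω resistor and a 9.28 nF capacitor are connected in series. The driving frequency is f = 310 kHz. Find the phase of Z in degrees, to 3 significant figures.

-10.1°

ω = 2πf = 1.948e+06 rad/s
X_C = 1/(ωC) = 55.3 Ω
Z = 310 − j55.3 Ω
|Z| = √(310² + 55.3²) = 315 Ω
∠Z = arctan(-55.3/310) = -10.1°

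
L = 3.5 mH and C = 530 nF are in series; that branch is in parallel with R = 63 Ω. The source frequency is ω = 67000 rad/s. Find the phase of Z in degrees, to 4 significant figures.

16.98°

X_L = ωL = 234.5 Ω
X_C = 1/(ωC) = 28.16 Ω
Branch 1: Z₁ = R = 63.00 Ω
Branch 2 (series LC): Z₂ = j(X_L − X_C) = j206.3 Ω
Parallel: Z = Z₁Z₂/(Z₁+Z₂), |Z| = 60.25 Ω, ∠Z = 16.98°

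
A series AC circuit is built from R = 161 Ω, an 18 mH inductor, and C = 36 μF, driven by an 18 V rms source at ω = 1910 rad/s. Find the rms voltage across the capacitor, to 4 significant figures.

X_L = ωL = 34.38 Ω
X_C = 1/(ωC) = 14.54 Ω
Net reactance X = X_L − X_C = 19.84 Ω
Z = 161.0 + j19.84 Ω
|Z| = √(161.0² + 19.84²) = 162.2 Ω
I = V/|Z| = 111.0 mA
V_C = I·|Z_C| = 0.1110 × 14.54 = 1.614 V

1.614 V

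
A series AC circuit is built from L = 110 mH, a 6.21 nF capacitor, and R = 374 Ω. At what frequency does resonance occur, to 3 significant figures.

6.09 kHz

ω₀ = 1/√(LC) = 1/√(0.11 × 6.21e-09) = 38260 rad/s
f₀ = ω₀/(2π) = 6.09 kHz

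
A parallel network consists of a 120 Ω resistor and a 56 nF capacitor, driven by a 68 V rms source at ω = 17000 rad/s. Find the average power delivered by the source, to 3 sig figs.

X_C = 1/(ωC) = 1050 Ω
Parallel: admittances add. Y = 1/R + jωC
Y = (0.00833 + j0.000952) S
|Y| = 0.00839 S → |Z| = 1/|Y| = 119 Ω, ∠Z = −∠Y = -6.52°
I = V/|Z| = 570 mA
P = VI cos φ = 68 × 0.570 × cos(-6.52°) = 38.5 W

38.5 W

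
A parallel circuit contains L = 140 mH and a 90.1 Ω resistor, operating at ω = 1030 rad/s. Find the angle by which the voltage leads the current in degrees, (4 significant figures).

32.00°

X_L = ωL = 144.2 Ω
Parallel: admittances add. Y = 1/R + 1/(jωL)
Y = (0.01110 − j0.006935) S
|Y| = 0.01309 S → |Z| = 1/|Y| = 76.41 Ω, ∠Z = −∠Y = 32.00°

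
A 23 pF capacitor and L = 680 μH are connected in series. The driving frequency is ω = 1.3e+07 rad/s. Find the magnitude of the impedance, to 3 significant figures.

5500 Ω

X_L = ωL = 8840 Ω
X_C = 1/(ωC) = 3340 Ω
Net reactance X = X_L − X_C = 5500 Ω
Z = j5500 Ω
|Z| = √(0² + 5500²) = 5500 Ω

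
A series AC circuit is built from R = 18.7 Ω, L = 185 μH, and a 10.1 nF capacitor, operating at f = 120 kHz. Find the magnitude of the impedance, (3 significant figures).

20.4 Ω

ω = 2πf = 754000 rad/s
X_L = ωL = 139 Ω
X_C = 1/(ωC) = 131 Ω
Net reactance X = X_L − X_C = 8.17 Ω
Z = 18.7 + j8.17 Ω
|Z| = √(18.7² + 8.17²) = 20.4 Ω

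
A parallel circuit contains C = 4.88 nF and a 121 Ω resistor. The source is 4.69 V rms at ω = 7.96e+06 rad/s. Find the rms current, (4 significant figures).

X_C = 1/(ωC) = 25.74 Ω
Parallel: admittances add. Y = 1/R + jωC
Y = (0.008264 + j0.03884) S
|Y| = 0.03971 S → |Z| = 1/|Y| = 25.18 Ω, ∠Z = −∠Y = -77.99°
I = V/|Z| = 4.69/25.18 = 186.3 mA

186.3 mA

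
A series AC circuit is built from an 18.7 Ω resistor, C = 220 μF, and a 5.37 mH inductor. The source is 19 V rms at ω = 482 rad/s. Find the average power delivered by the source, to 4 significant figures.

X_L = ωL = 2.588 Ω
X_C = 1/(ωC) = 9.430 Ω
Net reactance X = X_L − X_C = -6.842 Ω
Z = 18.70 − j6.842 Ω
|Z| = √(18.70² + 6.842²) = 19.91 Ω
∠Z = arctan(-6.842/18.70) = -20.10°
I = V/|Z| = 954.2 mA
P = VI cos φ = 19 × 0.9542 × cos(-20.10°) = 17.03 W

17.03 W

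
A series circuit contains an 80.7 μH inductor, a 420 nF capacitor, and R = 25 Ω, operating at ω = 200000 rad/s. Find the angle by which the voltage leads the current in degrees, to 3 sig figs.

X_L = ωL = 16.1 Ω
X_C = 1/(ωC) = 11.9 Ω
Net reactance X = X_L − X_C = 4.24 Ω
Z = 25.0 + j4.24 Ω
|Z| = √(25.0² + 4.24²) = 25.4 Ω
∠Z = arctan(4.24/25.0) = 9.62°

9.62°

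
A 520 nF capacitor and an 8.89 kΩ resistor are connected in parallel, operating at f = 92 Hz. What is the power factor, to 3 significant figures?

ω = 2πf = 578.1 rad/s
X_C = 1/(ωC) = 3330 Ω
Parallel: admittances add. Y = 1/R + jωC
Y = (0.000112 + j0.000301) S
|Y| = 0.000321 S → |Z| = 1/|Y| = 3120 Ω, ∠Z = −∠Y = -69.5°
cos φ = cos(-69.5°) = 0.350

0.350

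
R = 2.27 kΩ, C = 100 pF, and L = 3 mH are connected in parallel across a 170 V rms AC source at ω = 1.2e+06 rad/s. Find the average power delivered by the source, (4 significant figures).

X_L = ωL = 3600 Ω
X_C = 1/(ωC) = 8333 Ω
Parallel: admittances add. Y = 1/R + 1/(jωL) + jωC
Y = (0.0004405 − j0.0001578) S
|Y| = 0.0004679 S → |Z| = 1/|Y| = 2137 Ω, ∠Z = −∠Y = 19.71°
I = V/|Z| = 79.55 mA
P = VI cos φ = 170 × 0.07955 × cos(19.71°) = 12.73 W

12.73 W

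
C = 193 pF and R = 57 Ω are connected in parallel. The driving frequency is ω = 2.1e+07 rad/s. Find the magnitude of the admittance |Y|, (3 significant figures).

X_C = 1/(ωC) = 247 Ω
Parallel: admittances add. Y = 1/R + jωC
Y = (0.0175 + j0.00405) S
|Y| = 0.0180 S → |Z| = 1/|Y| = 55.5 Ω, ∠Z = −∠Y = -13.0°

18.0 mS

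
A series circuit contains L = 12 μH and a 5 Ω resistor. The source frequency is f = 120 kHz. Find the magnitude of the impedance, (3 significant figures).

10.3 Ω

ω = 2πf = 754000 rad/s
X_L = ωL = 9.05 Ω
Z = 5.00 + j9.05 Ω
|Z| = √(5.00² + 9.05²) = 10.3 Ω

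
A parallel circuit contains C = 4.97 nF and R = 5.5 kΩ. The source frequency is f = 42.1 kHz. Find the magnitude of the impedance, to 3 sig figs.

ω = 2πf = 264500 rad/s
X_C = 1/(ωC) = 761 Ω
Parallel: admittances add. Y = 1/R + jωC
Y = (0.000182 + j0.00131) S
|Y| = 0.00133 S → |Z| = 1/|Y| = 753 Ω, ∠Z = −∠Y = -82.1°

753 Ω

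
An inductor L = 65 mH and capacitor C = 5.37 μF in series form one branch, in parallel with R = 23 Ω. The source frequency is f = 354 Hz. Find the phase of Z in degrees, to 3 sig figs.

ω = 2πf = 2224 rad/s
X_L = ωL = 145 Ω
X_C = 1/(ωC) = 83.7 Ω
Branch 1: Z₁ = R = 23.0 Ω
Branch 2 (series LC): Z₂ = j(X_L − X_C) = j60.9 Ω
Parallel: Z = Z₁Z₂/(Z₁+Z₂), |Z| = 21.5 Ω, ∠Z = 20.7°

20.7°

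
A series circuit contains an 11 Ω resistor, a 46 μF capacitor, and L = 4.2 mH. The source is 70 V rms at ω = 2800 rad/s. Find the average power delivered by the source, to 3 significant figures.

394 W

X_L = ωL = 11.8 Ω
X_C = 1/(ωC) = 7.76 Ω
Net reactance X = X_L − X_C = 4.00 Ω
Z = 11.0 + j4.00 Ω
|Z| = √(11.0² + 4.00²) = 11.7 Ω
∠Z = arctan(4.00/11.0) = 20.0°
I = V/|Z| = 5.98 A
P = VI cos φ = 70 × 5.98 × cos(20.0°) = 394 W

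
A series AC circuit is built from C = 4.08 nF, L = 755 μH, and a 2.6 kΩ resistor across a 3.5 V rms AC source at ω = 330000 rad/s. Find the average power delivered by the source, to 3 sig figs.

X_L = ωL = 249 Ω
X_C = 1/(ωC) = 743 Ω
Net reactance X = X_L − X_C = -494 Ω
Z = 2600 − j494 Ω
|Z| = √(2600² + 494²) = 2650 Ω
∠Z = arctan(-494/2600) = -10.7°
I = V/|Z| = 1.32 mA
P = VI cos φ = 3.5 × 0.00132 × cos(-10.7°) = 4.55 mW

4.55 mW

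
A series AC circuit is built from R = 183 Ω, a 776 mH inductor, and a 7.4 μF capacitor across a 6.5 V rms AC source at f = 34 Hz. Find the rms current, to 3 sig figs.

ω = 2πf = 213.6 rad/s
X_L = ωL = 166 Ω
X_C = 1/(ωC) = 633 Ω
Net reactance X = X_L − X_C = -467 Ω
Z = 183 − j467 Ω
|Z| = √(183² + 467²) = 501 Ω
I = V/|Z| = 6.5/501 = 13.0 mA

13.0 mA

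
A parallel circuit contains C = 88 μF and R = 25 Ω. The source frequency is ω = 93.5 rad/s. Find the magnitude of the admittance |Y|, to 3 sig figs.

40.8 mS

X_C = 1/(ωC) = 122 Ω
Parallel: admittances add. Y = 1/R + jωC
Y = (0.0400 + j0.00823) S
|Y| = 0.0408 S → |Z| = 1/|Y| = 24.5 Ω, ∠Z = −∠Y = -11.6°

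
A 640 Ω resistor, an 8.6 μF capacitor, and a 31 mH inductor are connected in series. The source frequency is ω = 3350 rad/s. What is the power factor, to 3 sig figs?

X_L = ωL = 104 Ω
X_C = 1/(ωC) = 34.7 Ω
Net reactance X = X_L − X_C = 69.1 Ω
Z = 640 + j69.1 Ω
|Z| = √(640² + 69.1²) = 644 Ω
∠Z = arctan(69.1/640) = 6.17°
cos φ = cos(6.17°) = 0.994

0.994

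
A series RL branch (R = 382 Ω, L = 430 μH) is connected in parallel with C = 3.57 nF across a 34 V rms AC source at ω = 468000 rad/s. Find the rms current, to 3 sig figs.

X_L = ωL = 201 Ω
X_C = 1/(ωC) = 599 Ω
Branch 1 (R+jX_L): Z₁ = 382 + j201 Ω, |Z₁| = 432 Ω
Branch 2 (−jX_C): Z₂ = −j599 Ω
Parallel: Z = Z₁Z₂/(Z₁+Z₂), |Z| = 469 Ω, ∠Z = -16.1°
I = V/|Z| = 34/469 = 72.5 mA

72.5 mA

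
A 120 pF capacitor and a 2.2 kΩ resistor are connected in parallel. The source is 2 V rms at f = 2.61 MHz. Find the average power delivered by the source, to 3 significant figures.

1.82 mW

ω = 2πf = 1.64e+07 rad/s
X_C = 1/(ωC) = 508 Ω
Parallel: admittances add. Y = 1/R + jωC
Y = (0.000455 + j0.00197) S
|Y| = 0.00202 S → |Z| = 1/|Y| = 495 Ω, ∠Z = −∠Y = -77.0°
I = V/|Z| = 4.04 mA
P = VI cos φ = 2 × 0.00404 × cos(-77.0°) = 1.82 mW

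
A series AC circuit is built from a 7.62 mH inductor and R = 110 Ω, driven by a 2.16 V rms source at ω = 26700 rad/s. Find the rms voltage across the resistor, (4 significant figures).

X_L = ωL = 203.5 Ω
Z = 110.0 + j203.5 Ω
|Z| = √(110.0² + 203.5²) = 231.3 Ω
I = V/|Z| = 9.339 mA
V_R = I·|Z_R| = 0.009339 × 110.0 = 1.027 V

1.027 V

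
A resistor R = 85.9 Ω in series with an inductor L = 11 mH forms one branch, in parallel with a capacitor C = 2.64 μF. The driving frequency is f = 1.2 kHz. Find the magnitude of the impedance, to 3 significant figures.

ω = 2πf = 7540 rad/s
X_L = ωL = 82.9 Ω
X_C = 1/(ωC) = 50.2 Ω
Branch 1 (R+jX_L): Z₁ = 85.9 + j82.9 Ω, |Z₁| = 119 Ω
Branch 2 (−jX_C): Z₂ = −j50.2 Ω
Parallel: Z = Z₁Z₂/(Z₁+Z₂), |Z| = 65.3 Ω, ∠Z = -66.8°

65.3 Ω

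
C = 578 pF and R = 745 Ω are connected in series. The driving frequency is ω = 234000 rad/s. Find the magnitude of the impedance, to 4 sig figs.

7431 Ω

X_C = 1/(ωC) = 7394 Ω
Z = 745.0 − j7394 Ω
|Z| = √(745.0² + 7394²) = 7431 Ω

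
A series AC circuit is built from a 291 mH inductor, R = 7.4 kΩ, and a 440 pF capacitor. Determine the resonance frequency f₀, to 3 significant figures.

ω₀ = 1/√(LC) = 1/√(0.291 × 4.4e-10) = 88370 rad/s
f₀ = ω₀/(2π) = 14.1 kHz

14.1 kHz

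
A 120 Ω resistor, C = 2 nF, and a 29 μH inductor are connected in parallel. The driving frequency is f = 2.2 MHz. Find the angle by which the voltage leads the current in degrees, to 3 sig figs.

-71.7°

ω = 2πf = 1.382e+07 rad/s
X_L = ωL = 401 Ω
X_C = 1/(ωC) = 36.2 Ω
Parallel: admittances add. Y = 1/R + 1/(jωL) + jωC
Y = (0.00833 + j0.0252) S
|Y| = 0.0265 S → |Z| = 1/|Y| = 37.7 Ω, ∠Z = −∠Y = -71.7°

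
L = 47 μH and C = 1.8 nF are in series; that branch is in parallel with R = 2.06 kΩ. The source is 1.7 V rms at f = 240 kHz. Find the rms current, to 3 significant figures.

ω = 2πf = 1.508e+06 rad/s
X_L = ωL = 70.9 Ω
X_C = 1/(ωC) = 368 Ω
Branch 1: Z₁ = R = 2060 Ω
Branch 2 (series LC): Z₂ = j(X_L − X_C) = −j298 Ω
Parallel: Z = Z₁Z₂/(Z₁+Z₂), |Z| = 294 Ω, ∠Z = -81.8°
I = V/|Z| = 1.7/294 = 5.77 mA

5.77 mA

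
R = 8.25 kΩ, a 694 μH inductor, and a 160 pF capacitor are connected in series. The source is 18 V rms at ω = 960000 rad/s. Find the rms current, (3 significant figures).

1.78 mA

X_L = ωL = 666 Ω
X_C = 1/(ωC) = 6510 Ω
Net reactance X = X_L − X_C = -5840 Ω
Z = 8250 − j5840 Ω
|Z| = √(8250² + 5840²) = 10100 Ω
I = V/|Z| = 18/10100 = 1.78 mA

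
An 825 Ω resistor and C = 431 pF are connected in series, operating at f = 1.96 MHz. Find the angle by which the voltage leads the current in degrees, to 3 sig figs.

-12.9°

ω = 2πf = 1.232e+07 rad/s
X_C = 1/(ωC) = 188 Ω
Z = 825 − j188 Ω
|Z| = √(825² + 188²) = 846 Ω
∠Z = arctan(-188/825) = -12.9°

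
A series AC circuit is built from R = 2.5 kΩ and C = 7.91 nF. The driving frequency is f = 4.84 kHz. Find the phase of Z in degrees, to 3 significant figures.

-59.0°

ω = 2πf = 30410 rad/s
X_C = 1/(ωC) = 4160 Ω
Z = 2500 − j4160 Ω
|Z| = √(2500² + 4160²) = 4850 Ω
∠Z = arctan(-4160/2500) = -59.0°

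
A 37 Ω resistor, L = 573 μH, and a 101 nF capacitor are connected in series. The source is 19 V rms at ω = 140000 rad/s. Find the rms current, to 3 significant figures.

X_L = ωL = 80.2 Ω
X_C = 1/(ωC) = 70.7 Ω
Net reactance X = X_L − X_C = 9.50 Ω
Z = 37.0 + j9.50 Ω
|Z| = √(37.0² + 9.50²) = 38.2 Ω
I = V/|Z| = 19/38.2 = 497 mA

497 mA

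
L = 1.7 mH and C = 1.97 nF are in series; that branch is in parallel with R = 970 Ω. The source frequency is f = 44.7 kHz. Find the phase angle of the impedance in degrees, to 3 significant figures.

ω = 2πf = 280900 rad/s
X_L = ωL = 477 Ω
X_C = 1/(ωC) = 1810 Ω
Branch 1: Z₁ = R = 970 Ω
Branch 2 (series LC): Z₂ = j(X_L − X_C) = −j1330 Ω
Parallel: Z = Z₁Z₂/(Z₁+Z₂), |Z| = 784 Ω, ∠Z = -36.1°

-36.1°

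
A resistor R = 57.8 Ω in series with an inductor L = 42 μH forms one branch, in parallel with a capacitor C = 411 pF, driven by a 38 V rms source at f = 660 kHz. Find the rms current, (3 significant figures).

ω = 2πf = 4.147e+06 rad/s
X_L = ωL = 174 Ω
X_C = 1/(ωC) = 587 Ω
Branch 1 (R+jX_L): Z₁ = 57.8 + j174 Ω, |Z₁| = 184 Ω
Branch 2 (−jX_C): Z₂ = −j587 Ω
Parallel: Z = Z₁Z₂/(Z₁+Z₂), |Z| = 258 Ω, ∠Z = 63.7°
I = V/|Z| = 38/258 = 147 mA

147 mA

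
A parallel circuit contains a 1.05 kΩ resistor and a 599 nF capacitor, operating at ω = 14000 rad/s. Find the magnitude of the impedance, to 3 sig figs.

X_C = 1/(ωC) = 119 Ω
Parallel: admittances add. Y = 1/R + jωC
Y = (0.000952 + j0.00839) S
|Y| = 0.00844 S → |Z| = 1/|Y| = 118 Ω, ∠Z = −∠Y = -83.5°

118 Ω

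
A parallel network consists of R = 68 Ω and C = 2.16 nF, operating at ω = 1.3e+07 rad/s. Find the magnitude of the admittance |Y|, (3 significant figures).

31.7 mS

X_C = 1/(ωC) = 35.6 Ω
Parallel: admittances add. Y = 1/R + jωC
Y = (0.0147 + j0.0281) S
|Y| = 0.0317 S → |Z| = 1/|Y| = 31.5 Ω, ∠Z = −∠Y = -62.4°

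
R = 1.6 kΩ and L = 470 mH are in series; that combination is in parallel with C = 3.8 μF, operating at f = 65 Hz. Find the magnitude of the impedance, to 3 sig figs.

624 Ω

ω = 2πf = 408.4 rad/s
X_L = ωL = 192 Ω
X_C = 1/(ωC) = 644 Ω
Branch 1 (R+jX_L): Z₁ = 1600 + j192 Ω, |Z₁| = 1610 Ω
Branch 2 (−jX_C): Z₂ = −j644 Ω
Parallel: Z = Z₁Z₂/(Z₁+Z₂), |Z| = 624 Ω, ∠Z = -67.4°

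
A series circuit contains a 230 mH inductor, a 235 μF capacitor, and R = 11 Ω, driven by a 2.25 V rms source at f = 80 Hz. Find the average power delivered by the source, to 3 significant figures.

ω = 2πf = 502.7 rad/s
X_L = ωL = 116 Ω
X_C = 1/(ωC) = 8.47 Ω
Net reactance X = X_L − X_C = 107 Ω
Z = 11.0 + j107 Ω
|Z| = √(11.0² + 107²) = 108 Ω
∠Z = arctan(107/11.0) = 84.1°
I = V/|Z| = 20.9 mA
P = VI cos φ = 2.25 × 0.0209 × cos(84.1°) = 4.80 mW

4.80 mW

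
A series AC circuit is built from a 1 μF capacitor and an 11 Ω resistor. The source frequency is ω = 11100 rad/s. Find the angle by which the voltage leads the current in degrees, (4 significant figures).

X_C = 1/(ωC) = 90.09 Ω
Z = 11.00 − j90.09 Ω
|Z| = √(11.00² + 90.09²) = 90.76 Ω
∠Z = arctan(-90.09/11.00) = -83.04°

-83.04°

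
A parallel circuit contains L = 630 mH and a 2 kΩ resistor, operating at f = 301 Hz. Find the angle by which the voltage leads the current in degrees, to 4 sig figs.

ω = 2πf = 1891 rad/s
X_L = ωL = 1191 Ω
Parallel: admittances add. Y = 1/R + 1/(jωL)
Y = (0.0005000 − j0.0008393) S
|Y| = 0.0009769 S → |Z| = 1/|Y| = 1024 Ω, ∠Z = −∠Y = 59.22°

59.22°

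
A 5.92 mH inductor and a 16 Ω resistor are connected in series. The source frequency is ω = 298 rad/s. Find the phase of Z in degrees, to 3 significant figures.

X_L = ωL = 1.76 Ω
Z = 16.0 + j1.76 Ω
|Z| = √(16.0² + 1.76²) = 16.1 Ω
∠Z = arctan(1.76/16.0) = 6.29°

6.29°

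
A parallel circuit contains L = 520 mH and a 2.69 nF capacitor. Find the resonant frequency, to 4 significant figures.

ω₀ = 1/√(LC) = 1/√(0.52 × 2.69e-09) = 26740 rad/s
f₀ = ω₀/(2π) = 4.255 kHz

4.255 kHz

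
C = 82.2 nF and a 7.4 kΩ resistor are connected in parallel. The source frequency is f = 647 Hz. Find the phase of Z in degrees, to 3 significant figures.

ω = 2πf = 4065 rad/s
X_C = 1/(ωC) = 2990 Ω
Parallel: admittances add. Y = 1/R + jωC
Y = (0.000135 + j0.000334) S
|Y| = 0.000360 S → |Z| = 1/|Y| = 2770 Ω, ∠Z = −∠Y = -68.0°

-68.0°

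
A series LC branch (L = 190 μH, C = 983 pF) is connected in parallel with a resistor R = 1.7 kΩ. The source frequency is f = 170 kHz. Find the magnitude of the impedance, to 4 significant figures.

685.8 Ω

ω = 2πf = 1.068e+06 rad/s
X_L = ωL = 202.9 Ω
X_C = 1/(ωC) = 952.4 Ω
Branch 1: Z₁ = R = 1700 Ω
Branch 2 (series LC): Z₂ = j(X_L − X_C) = −j749.4 Ω
Parallel: Z = Z₁Z₂/(Z₁+Z₂), |Z| = 685.8 Ω, ∠Z = -66.21°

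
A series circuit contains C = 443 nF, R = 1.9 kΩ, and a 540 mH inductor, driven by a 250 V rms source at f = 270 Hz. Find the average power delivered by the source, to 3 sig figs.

ω = 2πf = 1696 rad/s
X_L = ωL = 916 Ω
X_C = 1/(ωC) = 1330 Ω
Net reactance X = X_L − X_C = -415 Ω
Z = 1900 − j415 Ω
|Z| = √(1900² + 415²) = 1940 Ω
∠Z = arctan(-415/1900) = -12.3°
I = V/|Z| = 129 mA
P = VI cos φ = 250 × 0.129 × cos(-12.3°) = 31.4 W

31.4 W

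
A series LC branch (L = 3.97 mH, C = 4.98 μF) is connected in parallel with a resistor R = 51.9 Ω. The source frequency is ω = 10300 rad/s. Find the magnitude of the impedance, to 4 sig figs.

X_L = ωL = 40.89 Ω
X_C = 1/(ωC) = 19.50 Ω
Branch 1: Z₁ = R = 51.90 Ω
Branch 2 (series LC): Z₂ = j(X_L − X_C) = j21.40 Ω
Parallel: Z = Z₁Z₂/(Z₁+Z₂), |Z| = 19.78 Ω, ∠Z = 67.60°

19.78 Ω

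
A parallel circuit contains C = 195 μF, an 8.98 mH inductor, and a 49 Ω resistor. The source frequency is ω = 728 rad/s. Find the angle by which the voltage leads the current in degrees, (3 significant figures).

28.3°

X_L = ωL = 6.54 Ω
X_C = 1/(ωC) = 7.04 Ω
Parallel: admittances add. Y = 1/R + 1/(jωL) + jωC
Y = (0.0204 − j0.0110) S
|Y| = 0.0232 S → |Z| = 1/|Y| = 43.1 Ω, ∠Z = −∠Y = 28.3°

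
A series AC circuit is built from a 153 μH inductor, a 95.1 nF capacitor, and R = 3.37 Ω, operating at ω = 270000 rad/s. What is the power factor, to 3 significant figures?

0.819

X_L = ωL = 41.3 Ω
X_C = 1/(ωC) = 38.9 Ω
Net reactance X = X_L − X_C = 2.36 Ω
Z = 3.37 + j2.36 Ω
|Z| = √(3.37² + 2.36²) = 4.12 Ω
∠Z = arctan(2.36/3.37) = 35.1°
cos φ = cos(35.1°) = 0.819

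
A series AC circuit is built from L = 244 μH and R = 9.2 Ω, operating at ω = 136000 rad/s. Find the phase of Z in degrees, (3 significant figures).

74.5°

X_L = ωL = 33.2 Ω
Z = 9.20 + j33.2 Ω
|Z| = √(9.20² + 33.2²) = 34.4 Ω
∠Z = arctan(33.2/9.20) = 74.5°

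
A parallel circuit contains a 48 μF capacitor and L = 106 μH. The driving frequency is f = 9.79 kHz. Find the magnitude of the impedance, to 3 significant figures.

0.357 Ω

ω = 2πf = 61510 rad/s
X_L = ωL = 6.52 Ω
X_C = 1/(ωC) = 0.339 Ω
Parallel: admittances add. Y = 1/(jωL) + jωC
Y = (0 + j2.80) S
|Y| = 2.80 S → |Z| = 1/|Y| = 0.357 Ω, ∠Z = −∠Y = -90.0°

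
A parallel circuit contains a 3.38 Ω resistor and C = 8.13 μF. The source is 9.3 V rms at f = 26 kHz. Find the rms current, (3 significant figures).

12.7 A

ω = 2πf = 163400 rad/s
X_C = 1/(ωC) = 0.753 Ω
Parallel: admittances add. Y = 1/R + jωC
Y = (0.296 + j1.33) S
|Y| = 1.36 S → |Z| = 1/|Y| = 0.735 Ω, ∠Z = −∠Y = -77.4°
I = V/|Z| = 9.3/0.735 = 12.7 A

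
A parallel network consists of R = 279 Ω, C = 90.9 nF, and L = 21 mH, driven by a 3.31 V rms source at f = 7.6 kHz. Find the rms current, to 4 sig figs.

16.22 mA

ω = 2πf = 47750 rad/s
X_L = ωL = 1003 Ω
X_C = 1/(ωC) = 230.4 Ω
Parallel: admittances add. Y = 1/R + 1/(jωL) + jωC
Y = (0.003584 + j0.003343) S
|Y| = 0.004902 S → |Z| = 1/|Y| = 204.0 Ω, ∠Z = −∠Y = -43.01°
I = V/|Z| = 3.31/204.0 = 16.22 mA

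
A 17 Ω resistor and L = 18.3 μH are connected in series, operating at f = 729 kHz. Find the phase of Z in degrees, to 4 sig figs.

ω = 2πf = 4.58e+06 rad/s
X_L = ωL = 83.82 Ω
Z = 17.00 + j83.82 Ω
|Z| = √(17.00² + 83.82²) = 85.53 Ω
∠Z = arctan(83.82/17.00) = 78.54°

78.54°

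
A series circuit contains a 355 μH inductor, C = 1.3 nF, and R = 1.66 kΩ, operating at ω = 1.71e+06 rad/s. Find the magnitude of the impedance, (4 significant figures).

1667 Ω

X_L = ωL = 607.1 Ω
X_C = 1/(ωC) = 449.8 Ω
Net reactance X = X_L − X_C = 157.2 Ω
Z = 1660 + j157.2 Ω
|Z| = √(1660² + 157.2²) = 1667 Ω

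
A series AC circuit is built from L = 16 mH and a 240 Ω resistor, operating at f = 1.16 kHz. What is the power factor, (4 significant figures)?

0.8994

ω = 2πf = 7288 rad/s
X_L = ωL = 116.6 Ω
Z = 240.0 + j116.6 Ω
|Z| = √(240.0² + 116.6²) = 266.8 Ω
∠Z = arctan(116.6/240.0) = 25.92°
cos φ = cos(25.92°) = 0.8994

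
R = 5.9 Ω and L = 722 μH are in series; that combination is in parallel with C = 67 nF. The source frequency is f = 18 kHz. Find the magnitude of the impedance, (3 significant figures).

ω = 2πf = 113100 rad/s
X_L = ωL = 81.7 Ω
X_C = 1/(ωC) = 132 Ω
Branch 1 (R+jX_L): Z₁ = 5.90 + j81.7 Ω, |Z₁| = 81.9 Ω
Branch 2 (−jX_C): Z₂ = −j132 Ω
Parallel: Z = Z₁Z₂/(Z₁+Z₂), |Z| = 213 Ω, ∠Z = 79.2°

213 Ω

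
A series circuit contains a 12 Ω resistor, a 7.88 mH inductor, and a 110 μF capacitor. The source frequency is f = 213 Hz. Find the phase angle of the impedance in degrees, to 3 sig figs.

17.4°

ω = 2πf = 1338 rad/s
X_L = ωL = 10.5 Ω
X_C = 1/(ωC) = 6.79 Ω
Net reactance X = X_L − X_C = 3.75 Ω
Z = 12.0 + j3.75 Ω
|Z| = √(12.0² + 3.75²) = 12.6 Ω
∠Z = arctan(3.75/12.0) = 17.4°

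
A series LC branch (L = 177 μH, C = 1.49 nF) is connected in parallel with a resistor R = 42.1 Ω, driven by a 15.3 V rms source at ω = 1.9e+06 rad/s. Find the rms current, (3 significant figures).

974 mA

X_L = ωL = 336 Ω
X_C = 1/(ωC) = 353 Ω
Branch 1: Z₁ = R = 42.1 Ω
Branch 2 (series LC): Z₂ = j(X_L − X_C) = −j16.9 Ω
Parallel: Z = Z₁Z₂/(Z₁+Z₂), |Z| = 15.7 Ω, ∠Z = -68.1°
I = V/|Z| = 15.3/15.7 = 974 mA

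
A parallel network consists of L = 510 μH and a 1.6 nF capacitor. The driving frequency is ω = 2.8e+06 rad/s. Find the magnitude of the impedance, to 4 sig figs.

264.6 Ω

X_L = ωL = 1428 Ω
X_C = 1/(ωC) = 223.2 Ω
Parallel: admittances add. Y = 1/(jωL) + jωC
Y = (0 + j0.003780) S
|Y| = 0.003780 S → |Z| = 1/|Y| = 264.6 Ω, ∠Z = −∠Y = -90.00°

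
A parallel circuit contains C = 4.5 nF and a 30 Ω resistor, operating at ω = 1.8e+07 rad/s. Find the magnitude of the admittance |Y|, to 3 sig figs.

87.6 mS

X_C = 1/(ωC) = 12.3 Ω
Parallel: admittances add. Y = 1/R + jωC
Y = (0.0333 + j0.0810) S
|Y| = 0.0876 S → |Z| = 1/|Y| = 11.4 Ω, ∠Z = −∠Y = -67.6°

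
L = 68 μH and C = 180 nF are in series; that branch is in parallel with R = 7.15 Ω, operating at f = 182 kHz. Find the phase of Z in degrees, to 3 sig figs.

5.60°

ω = 2πf = 1.144e+06 rad/s
X_L = ωL = 77.8 Ω
X_C = 1/(ωC) = 4.86 Ω
Branch 1: Z₁ = R = 7.15 Ω
Branch 2 (series LC): Z₂ = j(X_L − X_C) = j72.9 Ω
Parallel: Z = Z₁Z₂/(Z₁+Z₂), |Z| = 7.12 Ω, ∠Z = 5.60°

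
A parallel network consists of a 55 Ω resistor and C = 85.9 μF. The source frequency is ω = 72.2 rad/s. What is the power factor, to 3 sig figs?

0.946

X_C = 1/(ωC) = 161 Ω
Parallel: admittances add. Y = 1/R + jωC
Y = (0.0182 + j0.00620) S
|Y| = 0.0192 S → |Z| = 1/|Y| = 52.1 Ω, ∠Z = −∠Y = -18.8°
cos φ = cos(-18.8°) = 0.946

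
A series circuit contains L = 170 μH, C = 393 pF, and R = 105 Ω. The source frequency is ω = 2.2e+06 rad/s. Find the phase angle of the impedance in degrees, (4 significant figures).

-82.36°

X_L = ωL = 374.0 Ω
X_C = 1/(ωC) = 1157 Ω
Net reactance X = X_L − X_C = -782.6 Ω
Z = 105.0 − j782.6 Ω
|Z| = √(105.0² + 782.6²) = 789.6 Ω
∠Z = arctan(-782.6/105.0) = -82.36°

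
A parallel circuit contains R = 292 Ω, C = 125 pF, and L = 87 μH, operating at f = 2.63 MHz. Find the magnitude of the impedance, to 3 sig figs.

271 Ω

ω = 2πf = 1.652e+07 rad/s
X_L = ωL = 1440 Ω
X_C = 1/(ωC) = 484 Ω
Parallel: admittances add. Y = 1/R + 1/(jωL) + jωC
Y = (0.00342 + j0.00137) S
|Y| = 0.00369 S → |Z| = 1/|Y| = 271 Ω, ∠Z = −∠Y = -21.8°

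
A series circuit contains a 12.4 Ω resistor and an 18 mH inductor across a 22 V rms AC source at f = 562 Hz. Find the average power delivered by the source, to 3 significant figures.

1.43 W

ω = 2πf = 3531 rad/s
X_L = ωL = 63.6 Ω
Z = 12.4 + j63.6 Ω
|Z| = √(12.4² + 63.6²) = 64.8 Ω
∠Z = arctan(63.6/12.4) = 79.0°
I = V/|Z| = 340 mA
P = VI cos φ = 22 × 0.340 × cos(79.0°) = 1.43 W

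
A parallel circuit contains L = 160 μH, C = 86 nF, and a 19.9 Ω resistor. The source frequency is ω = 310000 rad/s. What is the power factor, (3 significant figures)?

X_L = ωL = 49.6 Ω
X_C = 1/(ωC) = 37.5 Ω
Parallel: admittances add. Y = 1/R + 1/(jωL) + jωC
Y = (0.0503 + j0.00650) S
|Y| = 0.0507 S → |Z| = 1/|Y| = 19.7 Ω, ∠Z = −∠Y = -7.37°
cos φ = cos(-7.37°) = 0.992

0.992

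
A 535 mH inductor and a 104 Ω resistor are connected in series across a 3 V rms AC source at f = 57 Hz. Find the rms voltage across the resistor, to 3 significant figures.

1.43 V

ω = 2πf = 358.1 rad/s
X_L = ωL = 192 Ω
Z = 104 + j192 Ω
|Z| = √(104² + 192²) = 218 Ω
I = V/|Z| = 13.8 mA
V_R = I·|Z_R| = 0.0138 × 104 = 1.43 V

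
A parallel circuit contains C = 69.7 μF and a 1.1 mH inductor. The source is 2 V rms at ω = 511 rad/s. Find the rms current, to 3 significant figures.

3.49 A

X_L = ωL = 0.562 Ω
X_C = 1/(ωC) = 28.1 Ω
Parallel: admittances add. Y = 1/(jωL) + jωC
Y = (0 − j1.74) S
|Y| = 1.74 S → |Z| = 1/|Y| = 0.574 Ω, ∠Z = −∠Y = 90.0°
I = V/|Z| = 2/0.574 = 3.49 A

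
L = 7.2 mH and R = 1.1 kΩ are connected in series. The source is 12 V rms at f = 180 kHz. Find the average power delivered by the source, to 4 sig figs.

ω = 2πf = 1.131e+06 rad/s
X_L = ωL = 8143 Ω
Z = 1100 + j8143 Ω
|Z| = √(1100² + 8143²) = 8217 Ω
∠Z = arctan(8143/1100) = 82.31°
I = V/|Z| = 1.460 mA
P = VI cos φ = 12 × 0.001460 × cos(82.31°) = 2.346 mW

2.346 mW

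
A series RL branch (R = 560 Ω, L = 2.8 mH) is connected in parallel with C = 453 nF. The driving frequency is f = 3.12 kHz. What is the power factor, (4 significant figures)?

0.1991

ω = 2πf = 19600 rad/s
X_L = ωL = 54.89 Ω
X_C = 1/(ωC) = 112.6 Ω
Branch 1 (R+jX_L): Z₁ = 560.0 + j54.89 Ω, |Z₁| = 562.7 Ω
Branch 2 (−jX_C): Z₂ = −j112.6 Ω
Parallel: Z = Z₁Z₂/(Z₁+Z₂), |Z| = 112.6 Ω, ∠Z = -78.52°
cos φ = cos(-78.52°) = 0.1991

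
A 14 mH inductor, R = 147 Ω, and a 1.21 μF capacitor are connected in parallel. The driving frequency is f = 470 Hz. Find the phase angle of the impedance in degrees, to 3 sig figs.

ω = 2πf = 2953 rad/s
X_L = ωL = 41.3 Ω
X_C = 1/(ωC) = 280 Ω
Parallel: admittances add. Y = 1/R + 1/(jωL) + jωC
Y = (0.00680 − j0.0206) S
|Y| = 0.0217 S → |Z| = 1/|Y| = 46.1 Ω, ∠Z = −∠Y = 71.7°

71.7°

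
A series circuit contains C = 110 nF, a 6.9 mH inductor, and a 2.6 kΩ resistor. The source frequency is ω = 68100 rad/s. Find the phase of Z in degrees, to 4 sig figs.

7.372°

X_L = ωL = 469.9 Ω
X_C = 1/(ωC) = 133.5 Ω
Net reactance X = X_L − X_C = 336.4 Ω
Z = 2600 + j336.4 Ω
|Z| = √(2600² + 336.4²) = 2622 Ω
∠Z = arctan(336.4/2600) = 7.372°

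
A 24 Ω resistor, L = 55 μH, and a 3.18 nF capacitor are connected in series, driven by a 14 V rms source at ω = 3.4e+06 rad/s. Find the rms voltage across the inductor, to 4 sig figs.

26.85 V

X_L = ωL = 187.0 Ω
X_C = 1/(ωC) = 92.49 Ω
Net reactance X = X_L − X_C = 94.51 Ω
Z = 24.00 + j94.51 Ω
|Z| = √(24.00² + 94.51²) = 97.51 Ω
I = V/|Z| = 143.6 mA
V_L = I·|Z_L| = 0.1436 × 187.0 = 26.85 V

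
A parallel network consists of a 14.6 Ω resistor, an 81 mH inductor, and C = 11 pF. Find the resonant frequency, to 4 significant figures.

168.6 kHz

ω₀ = 1/√(LC) = 1/√(0.081 × 1.1e-11) = 1.059e+06 rad/s
f₀ = ω₀/(2π) = 168.6 kHz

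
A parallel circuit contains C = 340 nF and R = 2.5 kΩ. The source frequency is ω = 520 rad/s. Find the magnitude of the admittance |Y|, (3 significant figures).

437 μS

X_C = 1/(ωC) = 5660 Ω
Parallel: admittances add. Y = 1/R + jωC
Y = (0.000400 + j0.000177) S
|Y| = 0.000437 S → |Z| = 1/|Y| = 2290 Ω, ∠Z = −∠Y = -23.8°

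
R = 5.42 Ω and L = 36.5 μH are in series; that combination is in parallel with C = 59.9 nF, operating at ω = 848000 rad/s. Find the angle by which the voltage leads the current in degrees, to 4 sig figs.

X_L = ωL = 30.95 Ω
X_C = 1/(ωC) = 19.69 Ω
Branch 1 (R+jX_L): Z₁ = 5.420 + j30.95 Ω, |Z₁| = 31.42 Ω
Branch 2 (−jX_C): Z₂ = −j19.69 Ω
Parallel: Z = Z₁Z₂/(Z₁+Z₂), |Z| = 49.49 Ω, ∠Z = -74.24°

-74.24°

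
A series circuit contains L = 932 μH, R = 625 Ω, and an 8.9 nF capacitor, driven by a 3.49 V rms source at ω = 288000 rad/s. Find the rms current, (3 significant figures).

5.48 mA

X_L = ωL = 268 Ω
X_C = 1/(ωC) = 390 Ω
Net reactance X = X_L − X_C = -122 Ω
Z = 625 − j122 Ω
|Z| = √(625² + 122²) = 637 Ω
I = V/|Z| = 3.49/637 = 5.48 mA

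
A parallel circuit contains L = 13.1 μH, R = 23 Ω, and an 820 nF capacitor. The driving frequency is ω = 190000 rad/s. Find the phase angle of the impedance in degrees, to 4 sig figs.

79.98°

X_L = ωL = 2.489 Ω
X_C = 1/(ωC) = 6.418 Ω
Parallel: admittances add. Y = 1/R + 1/(jωL) + jωC
Y = (0.04348 − j0.2460) S
|Y| = 0.2498 S → |Z| = 1/|Y| = 4.004 Ω, ∠Z = −∠Y = 79.98°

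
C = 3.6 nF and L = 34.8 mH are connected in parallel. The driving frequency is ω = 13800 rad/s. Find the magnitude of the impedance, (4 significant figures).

X_L = ωL = 480.2 Ω
X_C = 1/(ωC) = 20130 Ω
Parallel: admittances add. Y = 1/(jωL) + jωC
Y = (0 − j0.002033) S
|Y| = 0.002033 S → |Z| = 1/|Y| = 492.0 Ω, ∠Z = −∠Y = 90.00°

492.0 Ω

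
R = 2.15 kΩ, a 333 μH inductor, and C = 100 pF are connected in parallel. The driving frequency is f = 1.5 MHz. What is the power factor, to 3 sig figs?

ω = 2πf = 9.425e+06 rad/s
X_L = ωL = 3140 Ω
X_C = 1/(ωC) = 1060 Ω
Parallel: admittances add. Y = 1/R + 1/(jωL) + jωC
Y = (0.000465 + j0.000624) S
|Y| = 0.000778 S → |Z| = 1/|Y| = 1290 Ω, ∠Z = −∠Y = -53.3°
cos φ = cos(-53.3°) = 0.598

0.598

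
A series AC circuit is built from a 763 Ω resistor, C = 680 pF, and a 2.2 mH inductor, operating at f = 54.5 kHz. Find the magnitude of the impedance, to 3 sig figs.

ω = 2πf = 342400 rad/s
X_L = ωL = 753 Ω
X_C = 1/(ωC) = 4290 Ω
Net reactance X = X_L − X_C = -3540 Ω
Z = 763 − j3540 Ω
|Z| = √(763² + 3540²) = 3620 Ω

3620 Ω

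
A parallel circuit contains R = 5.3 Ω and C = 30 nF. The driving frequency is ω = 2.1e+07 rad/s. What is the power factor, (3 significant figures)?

0.287

X_C = 1/(ωC) = 1.59 Ω
Parallel: admittances add. Y = 1/R + jωC
Y = (0.189 + j0.630) S
|Y| = 0.658 S → |Z| = 1/|Y| = 1.52 Ω, ∠Z = −∠Y = -73.3°
cos φ = cos(-73.3°) = 0.287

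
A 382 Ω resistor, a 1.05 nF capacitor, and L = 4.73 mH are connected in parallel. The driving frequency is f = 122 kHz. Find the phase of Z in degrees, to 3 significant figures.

-11.4°

ω = 2πf = 766500 rad/s
X_L = ωL = 3630 Ω
X_C = 1/(ωC) = 1240 Ω
Parallel: admittances add. Y = 1/R + 1/(jωL) + jωC
Y = (0.00262 + j0.000529) S
|Y| = 0.00267 S → |Z| = 1/|Y| = 374 Ω, ∠Z = −∠Y = -11.4°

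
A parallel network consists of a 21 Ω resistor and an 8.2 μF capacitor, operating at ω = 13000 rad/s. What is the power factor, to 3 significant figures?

X_C = 1/(ωC) = 9.38 Ω
Parallel: admittances add. Y = 1/R + jωC
Y = (0.0476 + j0.107) S
|Y| = 0.117 S → |Z| = 1/|Y| = 8.57 Ω, ∠Z = −∠Y = -65.9°
cos φ = cos(-65.9°) = 0.408

0.408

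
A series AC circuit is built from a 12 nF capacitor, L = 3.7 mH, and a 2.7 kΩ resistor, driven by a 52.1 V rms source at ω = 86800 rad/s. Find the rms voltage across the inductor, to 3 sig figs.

X_L = ωL = 321 Ω
X_C = 1/(ωC) = 960 Ω
Net reactance X = X_L − X_C = -639 Ω
Z = 2700 − j639 Ω
|Z| = √(2700² + 639²) = 2770 Ω
I = V/|Z| = 18.8 mA
V_L = I·|Z_L| = 0.0188 × 321 = 6.03 V

6.03 V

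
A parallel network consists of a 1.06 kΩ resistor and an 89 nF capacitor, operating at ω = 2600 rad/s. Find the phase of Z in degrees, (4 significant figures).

X_C = 1/(ωC) = 4322 Ω
Parallel: admittances add. Y = 1/R + jωC
Y = (0.0009434 + j0.0002314) S
|Y| = 0.0009714 S → |Z| = 1/|Y| = 1029 Ω, ∠Z = −∠Y = -13.78°

-13.78°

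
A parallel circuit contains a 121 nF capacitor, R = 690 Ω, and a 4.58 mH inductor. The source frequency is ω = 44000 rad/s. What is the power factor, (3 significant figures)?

0.970

X_L = ωL = 202 Ω
X_C = 1/(ωC) = 188 Ω
Parallel: admittances add. Y = 1/R + 1/(jωL) + jωC
Y = (0.00145 + j0.000362) S
|Y| = 0.00149 S → |Z| = 1/|Y| = 669 Ω, ∠Z = −∠Y = -14.0°
cos φ = cos(-14.0°) = 0.970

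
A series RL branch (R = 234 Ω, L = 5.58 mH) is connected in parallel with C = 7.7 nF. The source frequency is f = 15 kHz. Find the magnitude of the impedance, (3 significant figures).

898 Ω

ω = 2πf = 94250 rad/s
X_L = ωL = 526 Ω
X_C = 1/(ωC) = 1380 Ω
Branch 1 (R+jX_L): Z₁ = 234 + j526 Ω, |Z₁| = 576 Ω
Branch 2 (−jX_C): Z₂ = −j1380 Ω
Parallel: Z = Z₁Z₂/(Z₁+Z₂), |Z| = 898 Ω, ∠Z = 50.7°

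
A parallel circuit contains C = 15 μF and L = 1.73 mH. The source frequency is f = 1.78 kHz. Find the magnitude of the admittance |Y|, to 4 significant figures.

ω = 2πf = 11180 rad/s
X_L = ωL = 19.35 Ω
X_C = 1/(ωC) = 5.961 Ω
Parallel: admittances add. Y = 1/(jωL) + jωC
Y = (0 + j0.1161) S
|Y| = 0.1161 S → |Z| = 1/|Y| = 8.615 Ω, ∠Z = −∠Y = -90.00°

116.1 mS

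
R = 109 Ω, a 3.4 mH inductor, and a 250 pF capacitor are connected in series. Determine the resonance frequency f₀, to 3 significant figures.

173 kHz

ω₀ = 1/√(LC) = 1/√(0.0034 × 2.5e-10) = 1.085e+06 rad/s
f₀ = ω₀/(2π) = 173 kHz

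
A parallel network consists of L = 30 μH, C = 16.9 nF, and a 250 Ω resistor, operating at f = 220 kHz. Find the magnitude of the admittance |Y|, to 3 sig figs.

4.07 mS

ω = 2πf = 1.382e+06 rad/s
X_L = ωL = 41.5 Ω
X_C = 1/(ωC) = 42.8 Ω
Parallel: admittances add. Y = 1/R + 1/(jωL) + jωC
Y = (0.00400 − j0.000754) S
|Y| = 0.00407 S → |Z| = 1/|Y| = 246 Ω, ∠Z = −∠Y = 10.7°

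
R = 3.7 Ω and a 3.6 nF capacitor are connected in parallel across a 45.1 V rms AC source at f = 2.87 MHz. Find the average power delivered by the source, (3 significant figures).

ω = 2πf = 1.803e+07 rad/s
X_C = 1/(ωC) = 15.4 Ω
Parallel: admittances add. Y = 1/R + jωC
Y = (0.270 + j0.0649) S
|Y| = 0.278 S → |Z| = 1/|Y| = 3.60 Ω, ∠Z = −∠Y = -13.5°
I = V/|Z| = 12.5 A
P = VI cos φ = 45.1 × 12.5 × cos(-13.5°) = 550 W

550 W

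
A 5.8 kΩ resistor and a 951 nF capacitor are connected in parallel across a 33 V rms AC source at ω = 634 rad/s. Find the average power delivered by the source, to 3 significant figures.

188 mW

X_C = 1/(ωC) = 1660 Ω
Parallel: admittances add. Y = 1/R + jωC
Y = (0.000172 + j0.000603) S
|Y| = 0.000627 S → |Z| = 1/|Y| = 1590 Ω, ∠Z = −∠Y = -74.0°
I = V/|Z| = 20.7 mA
P = VI cos φ = 33 × 0.0207 × cos(-74.0°) = 188 mW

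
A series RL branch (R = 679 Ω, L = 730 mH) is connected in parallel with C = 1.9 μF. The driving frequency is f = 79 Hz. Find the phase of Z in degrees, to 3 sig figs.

ω = 2πf = 496.4 rad/s
X_L = ωL = 362 Ω
X_C = 1/(ωC) = 1060 Ω
Branch 1 (R+jX_L): Z₁ = 679 + j362 Ω, |Z₁| = 770 Ω
Branch 2 (−jX_C): Z₂ = −j1060 Ω
Parallel: Z = Z₁Z₂/(Z₁+Z₂), |Z| = 838 Ω, ∠Z = -16.1°

-16.1°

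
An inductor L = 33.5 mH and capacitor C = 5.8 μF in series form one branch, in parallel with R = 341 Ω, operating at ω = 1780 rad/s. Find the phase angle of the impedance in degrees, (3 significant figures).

X_L = ωL = 59.6 Ω
X_C = 1/(ωC) = 96.9 Ω
Branch 1: Z₁ = R = 341 Ω
Branch 2 (series LC): Z₂ = j(X_L − X_C) = −j37.2 Ω
Parallel: Z = Z₁Z₂/(Z₁+Z₂), |Z| = 37.0 Ω, ∠Z = -83.8°

-83.8°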